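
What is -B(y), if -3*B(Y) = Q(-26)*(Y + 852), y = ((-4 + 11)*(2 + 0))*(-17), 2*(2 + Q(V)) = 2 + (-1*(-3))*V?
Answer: -24560/3 ≈ -8186.7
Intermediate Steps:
Q(V) = -1 + 3*V/2 (Q(V) = -2 + (2 + (-1*(-3))*V)/2 = -2 + (2 + 3*V)/2 = -2 + (1 + 3*V/2) = -1 + 3*V/2)
y = -238 (y = (7*2)*(-17) = 14*(-17) = -238)
B(Y) = 11360 + 40*Y/3 (B(Y) = -(-1 + (3/2)*(-26))*(Y + 852)/3 = -(-1 - 39)*(852 + Y)/3 = -(-40)*(852 + Y)/3 = -(-34080 - 40*Y)/3 = 11360 + 40*Y/3)
-B(y) = -(11360 + (40/3)*(-238)) = -(11360 - 9520/3) = -1*24560/3 = -24560/3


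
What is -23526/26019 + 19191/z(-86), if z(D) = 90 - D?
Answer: 55021117/508816 ≈ 108.14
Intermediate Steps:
-23526/26019 + 19191/z(-86) = -23526/26019 + 19191/(90 - 1*(-86)) = -23526*1/26019 + 19191/(90 + 86) = -2614/2891 + 19191/176 = 55021117/508816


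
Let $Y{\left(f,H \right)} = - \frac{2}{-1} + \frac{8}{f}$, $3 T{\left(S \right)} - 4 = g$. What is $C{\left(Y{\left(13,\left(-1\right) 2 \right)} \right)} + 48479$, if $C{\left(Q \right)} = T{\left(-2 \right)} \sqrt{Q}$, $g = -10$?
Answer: $48479 - \frac{2 \sqrt{442}}{13} \approx 48476.0$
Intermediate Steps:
$T{\left(S \right)} = -2$ ($T{\left(S \right)} = \frac{4}{3} + \frac{1}{3} \left(-10\right) = \frac{4}{3} - \frac{10}{3} = -2$)
$Y{\left(f,H \right)} = 2 + \frac{8}{f}$ ($Y{\left(f,H \right)} = \left(-2\right) \left(-1\right) + \frac{8}{f} = 2 + \frac{8}{f}$)
$C{\left(Q \right)} = - 2 \sqrt{Q}$
$C{\left(Y{\left(13,\left(-1\right) 2 \right)} \right)} + 48479 = - 2 \sqrt{2 + \frac{8}{13}} + 48479 = - 2 \sqrt{\frac{34}{13}} + 48479 = - 2 \frac{\sqrt{442}}{13} + 48479 = - \frac{2 \sqrt{442}}{13} + 48479 = 48479 - \frac{2 \sqrt{442}}{13}$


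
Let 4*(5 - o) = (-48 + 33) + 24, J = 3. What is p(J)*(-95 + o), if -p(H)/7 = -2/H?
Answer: -861/2 ≈ -430.50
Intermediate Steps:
p(H) = 14/H (p(H) = -(-14)/H = 14/H)
o = 11/4 (o = 5 - ((-48 + 33) + 24)/4 = 5 - (-15 + 24)/4 = 5 - ¼*9 = 5 - 9/4 = 11/4 ≈ 2.7500)
p(J)*(-95 + o) = (14/3)*(-95 + 11/4) = (14*(⅓))*(-369/4) = (14/3)*(-369/4) = -861/2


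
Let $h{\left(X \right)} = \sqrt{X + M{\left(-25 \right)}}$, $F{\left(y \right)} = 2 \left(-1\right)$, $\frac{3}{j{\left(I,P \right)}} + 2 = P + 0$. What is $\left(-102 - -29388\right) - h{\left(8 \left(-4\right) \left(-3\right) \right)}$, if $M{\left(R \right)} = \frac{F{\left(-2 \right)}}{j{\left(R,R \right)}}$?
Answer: $29286 - \sqrt{114} \approx 29275.0$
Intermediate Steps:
$j{\left(I,P \right)} = \frac{3}{-2 + P}$ ($j{\left(I,P \right)} = \frac{3}{-2 + \left(P + 0\right)} = \frac{3}{-2 + P}$)
$F{\left(y \right)} = -2$
$M{\left(R \right)} = \frac{4}{3} - \frac{2 R}{3}$ ($M{\left(R \right)} = - \frac{2}{3 \frac{1}{-2 + R}} = - 2 \left(- \frac{2}{3} + \frac{R}{3}\right) = \frac{4}{3} - \frac{2 R}{3}$)
$h{\left(X \right)} = \sqrt{18 + X}$ ($h{\left(X \right)} = \sqrt{X + \left(\frac{4}{3} - - \frac{50}{3}\right)} = \sqrt{X + \left(\frac{4}{3} + \frac{50}{3}\right)} = \sqrt{X + 18} = \sqrt{18 + X}$)
$\left(-102 - -29388\right) - h{\left(8 \left(-4\right) \left(-3\right) \right)} = \left(-102 - -29388\right) - \sqrt{18 + 8 \left(-4\right) \left(-3\right)} = \left(-102 + 29388\right) - \sqrt{18 - -96} = 29286 - \sqrt{18 + 96} = 29286 - \sqrt{114}$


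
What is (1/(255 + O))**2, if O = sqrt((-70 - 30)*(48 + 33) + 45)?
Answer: 1/(9*(85 + I*sqrt(895))**2) ≈ 1.0667e-5 - 8.5705e-6*I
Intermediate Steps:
O = 3*I*sqrt(895) (O = sqrt(-100*81 + 45) = sqrt(-8100 + 45) = sqrt(-8055) = 3*I*sqrt(895) ≈ 89.75*I)
(1/(255 + O))**2 = (1/(255 + 3*I*sqrt(895)))**2 = (255 + 3*I*sqrt(895))**(-2)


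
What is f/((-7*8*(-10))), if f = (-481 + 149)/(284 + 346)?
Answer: -83/88200 ≈ -0.00094104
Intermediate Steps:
f = -166/315 (f = -332/630 = -332*1/630 = -166/315 ≈ -0.52698)
f/((-7*8*(-10))) = -166/(315*(-7*8*(-10))) = -166/(315*((-56*(-10)))) = -166/315/560 = -166/315*1/560 = -83/88200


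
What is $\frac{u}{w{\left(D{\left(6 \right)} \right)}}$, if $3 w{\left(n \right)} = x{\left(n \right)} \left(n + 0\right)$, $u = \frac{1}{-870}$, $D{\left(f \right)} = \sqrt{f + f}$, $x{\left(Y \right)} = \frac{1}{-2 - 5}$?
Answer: $\frac{7 \sqrt{3}}{1740} \approx 0.006968$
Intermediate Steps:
$x{\left(Y \right)} = - \frac{1}{7}$ ($x{\left(Y \right)} = \frac{1}{-7} = - \frac{1}{7}$)
$D{\left(f \right)} = \sqrt{2} \sqrt{f}$ ($D{\left(f \right)} = \sqrt{2 f} = \sqrt{2} \sqrt{f}$)
$u = - \frac{1}{870} \approx -0.0011494$
$w{\left(n \right)} = - \frac{n}{21}$ ($w{\left(n \right)} = \frac{\left(- \frac{1}{7}\right) \left(n + 0\right)}{3} = \frac{\left(- \frac{1}{7}\right) n}{3} = - \frac{n}{21}$)
$\frac{u}{w{\left(D{\left(6 \right)} \right)}} = - \frac{1}{870 \left(- \frac{\sqrt{2} \sqrt{6}}{21}\right)} = - \frac{1}{870 \left(- \frac{2 \sqrt{3}}{21}\right)} = - \frac{\left(- \frac{7}{2}\right) \sqrt{3}}{870} = \frac{7 \sqrt{3}}{1740}$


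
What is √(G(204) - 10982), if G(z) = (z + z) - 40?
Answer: I*√10614 ≈ 103.02*I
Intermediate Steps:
G(z) = -40 + 2*z (G(z) = 2*z - 40 = -40 + 2*z)
√(G(204) - 10982) = √((-40 + 2*204) - 10982) = √((-40 + 408) - 10982) = √(368 - 10982) = √(-10614) = I*√10614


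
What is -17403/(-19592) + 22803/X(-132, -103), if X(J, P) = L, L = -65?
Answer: -445625181/1273480 ≈ -349.93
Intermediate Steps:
X(J, P) = -65
-17403/(-19592) + 22803/X(-132, -103) = -17403/(-19592) + 22803/(-65) = -17403*(-1/19592) + 22803*(-1/65) = 17403/19592 - 22803/65 = -445625181/1273480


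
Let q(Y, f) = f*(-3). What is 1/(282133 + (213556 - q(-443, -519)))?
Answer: 1/494132 ≈ 2.0237e-6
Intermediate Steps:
q(Y, f) = -3*f
1/(282133 + (213556 - q(-443, -519))) = 1/(282133 + (213556 - (-3)*(-519))) = 1/(282133 + (213556 - 1*1557)) = 1/(282133 + (213556 - 1557)) = 1/(282133 + 211999) = 1/494132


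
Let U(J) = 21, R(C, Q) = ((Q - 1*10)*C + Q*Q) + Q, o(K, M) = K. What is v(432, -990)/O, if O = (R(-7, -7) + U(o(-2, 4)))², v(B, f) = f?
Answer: -495/16562 ≈ -0.029888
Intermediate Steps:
R(C, Q) = Q + Q² + C*(-10 + Q) (R(C, Q) = ((Q - 10)*C + Q²) + Q = ((-10 + Q)*C + Q²) + Q = (C*(-10 + Q) + Q²) + Q = (Q² + C*(-10 + Q)) + Q = Q + Q² + C*(-10 + Q))
O = 33124 (O = ((-7 + (-7)² - 10*(-7) - 7*(-7)) + 21)² = ((-7 + 49 + 70 + 49) + 21)² = (161 + 21)² = 182² = 33124)
v(432, -990)/O = -990/33124 = -990*1/33124 = -495/16562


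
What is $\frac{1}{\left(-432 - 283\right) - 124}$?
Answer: $- \frac{1}{839} \approx -0.0011919$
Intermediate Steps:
$\frac{1}{\left(-432 - 283\right) - 124} = \frac{1}{-715 - 124} = \frac{1}{-839} = - \frac{1}{839}$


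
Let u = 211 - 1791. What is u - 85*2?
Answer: -1750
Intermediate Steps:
u = -1580
u - 85*2 = -1580 - 85*2 = -1580 - 1*170 = -1580 - 170 = -1750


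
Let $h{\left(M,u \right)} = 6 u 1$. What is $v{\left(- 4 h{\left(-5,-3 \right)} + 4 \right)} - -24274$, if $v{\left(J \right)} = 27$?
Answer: $24301$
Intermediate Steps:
$h{\left(M,u \right)} = 6 u$
$v{\left(- 4 h{\left(-5,-3 \right)} + 4 \right)} - -24274 = 27 - -24274 = 27 + 24274 = 24301$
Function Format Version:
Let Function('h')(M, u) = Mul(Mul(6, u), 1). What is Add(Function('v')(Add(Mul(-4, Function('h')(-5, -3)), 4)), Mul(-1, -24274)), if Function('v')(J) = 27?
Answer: 24301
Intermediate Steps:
Function('h')(M, u) = Mul(6, u)
Add(Function('v')(Add(Mul(-4, Function('h')(-5, -3)), 4)), Mul(-1, -24274)) = Add(27, Mul(-1, -24274)) = Add(27, 24274) = 24301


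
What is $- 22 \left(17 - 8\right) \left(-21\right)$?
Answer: $4158$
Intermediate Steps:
$- 22 \left(17 - 8\right) \left(-21\right) = \left(-22\right) 9 \left(-21\right) = \left(-198\right) \left(-21\right) = 4158$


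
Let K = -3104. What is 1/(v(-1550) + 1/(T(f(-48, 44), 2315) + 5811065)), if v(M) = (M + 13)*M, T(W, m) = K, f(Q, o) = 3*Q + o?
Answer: 5807961/13836595888351 ≈ 4.1975e-7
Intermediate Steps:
f(Q, o) = o + 3*Q
T(W, m) = -3104
v(M) = M*(13 + M) (v(M) = (13 + M)*M = M*(13 + M))
1/(v(-1550) + 1/(T(f(-48, 44), 2315) + 5811065)) = 1/(-1550*(13 - 1550) + 1/(-3104 + 5811065)) = 1/(-1550*(-1537) + 1/5807961) = 1/(2382350 + 1/5807961) = 1/(13836595888351/5807961) = 5807961/13836595888351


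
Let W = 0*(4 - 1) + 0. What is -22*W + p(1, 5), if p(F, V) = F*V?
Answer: 5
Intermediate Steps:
W = 0 (W = 0*3 + 0 = 0 + 0 = 0)
-22*W + p(1, 5) = -22*0 + 1*5 = 0 + 5 = 5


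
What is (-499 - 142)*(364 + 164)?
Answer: -338448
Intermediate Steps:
(-499 - 142)*(364 + 164) = -641*528 = -338448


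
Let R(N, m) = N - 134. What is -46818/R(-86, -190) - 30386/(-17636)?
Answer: 52022948/242495 ≈ 214.53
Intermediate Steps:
R(N, m) = -134 + N
-46818/R(-86, -190) - 30386/(-17636) = -46818/(-134 - 86) - 30386/(-17636) = -46818/(-220) - 30386*(-1/17636) = -46818*(-1/220) + 15193/8818 = 23409/110 + 15193/8818 = 52022948/242495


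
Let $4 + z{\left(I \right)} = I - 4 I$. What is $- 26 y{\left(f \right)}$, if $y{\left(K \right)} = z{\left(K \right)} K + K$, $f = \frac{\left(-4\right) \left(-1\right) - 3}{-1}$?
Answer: $0$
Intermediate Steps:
$z{\left(I \right)} = -4 - 3 I$ ($z{\left(I \right)} = -4 + \left(I - 4 I\right) = -4 - 3 I$)
$f = -1$ ($f = \left(4 - 3\right) \left(-1\right) = 1 \left(-1\right) = -1$)
$y{\left(K \right)} = K + K \left(-4 - 3 K\right)$ ($y{\left(K \right)} = \left(-4 - 3 K\right) K + K = K \left(-4 - 3 K\right) + K = K + K \left(-4 - 3 K\right)$)
$- 26 y{\left(f \right)} = - 26 \left(\left(-3\right) \left(-1\right) \left(1 - 1\right)\right) = - 26 \left(\left(-3\right) \left(-1\right) 0\right) = \left(-26\right) 0 = 0$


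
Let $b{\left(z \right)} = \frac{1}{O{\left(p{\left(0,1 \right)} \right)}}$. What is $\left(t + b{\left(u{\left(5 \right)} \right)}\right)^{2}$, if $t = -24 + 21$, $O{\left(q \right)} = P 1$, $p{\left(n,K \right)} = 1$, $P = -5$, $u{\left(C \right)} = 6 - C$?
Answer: $\frac{256}{25} \approx 10.24$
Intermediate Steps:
$O{\left(q \right)} = -5$ ($O{\left(q \right)} = \left(-5\right) 1 = -5$)
$b{\left(z \right)} = - \frac{1}{5}$ ($b{\left(z \right)} = \frac{1}{-5} = - \frac{1}{5}$)
$t = -3$
$\left(t + b{\left(u{\left(5 \right)} \right)}\right)^{2} = \left(-3 - \frac{1}{5}\right)^{2} = \left(- \frac{16}{5}\right)^{2} = \frac{256}{25}$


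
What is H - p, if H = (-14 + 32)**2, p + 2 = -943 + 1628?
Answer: -359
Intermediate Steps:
p = 683 (p = -2 + (-943 + 1628) = -2 + 685 = 683)
H = 324 (H = 18**2 = 324)
H - p = 324 - 1*683 = 324 - 683 = -359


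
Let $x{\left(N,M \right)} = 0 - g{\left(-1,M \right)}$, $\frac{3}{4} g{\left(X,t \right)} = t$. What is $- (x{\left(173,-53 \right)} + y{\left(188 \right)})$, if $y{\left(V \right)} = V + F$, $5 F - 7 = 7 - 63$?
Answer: $- \frac{3733}{15} \approx -248.87$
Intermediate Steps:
$F = - \frac{49}{5}$ ($F = \frac{7}{5} + \frac{7 - 63}{5} = \frac{7}{5} + \frac{1}{5} \left(-56\right) = \frac{7}{5} - \frac{56}{5} = - \frac{49}{5} \approx -9.8$)
$g{\left(X,t \right)} = \frac{4 t}{3}$
$x{\left(N,M \right)} = - \frac{4 M}{3}$ ($x{\left(N,M \right)} = 0 - \frac{4 M}{3} = - \frac{4 M}{3}$)
$y{\left(V \right)} = - \frac{49}{5} + V$ ($y{\left(V \right)} = V - \frac{49}{5} = - \frac{49}{5} + V$)
$- (x{\left(173,-53 \right)} + y{\left(188 \right)}) = - (\left(- \frac{4}{3}\right) \left(-53\right) + \left(- \frac{49}{5} + 188\right)) = - (\frac{212}{3} + \frac{891}{5}) = \left(-1\right) \frac{3733}{15} = - \frac{3733}{15}$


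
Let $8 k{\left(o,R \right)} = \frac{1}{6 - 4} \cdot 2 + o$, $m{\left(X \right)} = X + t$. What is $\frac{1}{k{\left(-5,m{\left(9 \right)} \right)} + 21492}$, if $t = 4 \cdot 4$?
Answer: $\frac{2}{42983} \approx 4.653 \cdot 10^{-5}$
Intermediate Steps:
$t = 16$
$m{\left(X \right)} = 16 + X$ ($m{\left(X \right)} = X + 16 = 16 + X$)
$k{\left(o,R \right)} = \frac{1}{8} + \frac{o}{8}$ ($k{\left(o,R \right)} = \frac{\frac{1}{6 - 4} \cdot 2 + o}{8} = \frac{\frac{1}{2} \cdot 2 + o}{8} = \frac{1 + o}{8} = \frac{1}{8} + \frac{o}{8}$)
$\frac{1}{k{\left(-5,m{\left(9 \right)} \right)} + 21492} = \frac{1}{\left(\frac{1}{8} + \frac{1}{8} \left(-5\right)\right) + 21492} = \frac{1}{\left(\frac{1}{8} - \frac{5}{8}\right) + 21492} = \frac{1}{- \frac{1}{2} + 21492} = \frac{1}{\frac{42983}{2}} = \frac{2}{42983}$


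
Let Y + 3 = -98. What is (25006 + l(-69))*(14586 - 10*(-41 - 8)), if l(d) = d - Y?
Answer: 377472888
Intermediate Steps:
Y = -101 (Y = -3 - 98 = -101)
l(d) = 101 + d (l(d) = d - 1*(-101) = d + 101 = 101 + d)
(25006 + l(-69))*(14586 - 10*(-41 - 8)) = (25006 + (101 - 69))*(14586 - 10*(-41 - 8)) = (25006 + 32)*(14586 - 10*(-49)) = 25038*(14586 + 490) = 25038*15076 = 377472888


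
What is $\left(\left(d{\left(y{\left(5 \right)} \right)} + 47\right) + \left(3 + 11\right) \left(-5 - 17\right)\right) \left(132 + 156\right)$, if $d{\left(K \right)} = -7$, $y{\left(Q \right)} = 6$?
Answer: $-77184$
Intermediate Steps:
$\left(\left(d{\left(y{\left(5 \right)} \right)} + 47\right) + \left(3 + 11\right) \left(-5 - 17\right)\right) \left(132 + 156\right) = \left(\left(-7 + 47\right) + \left(3 + 11\right) \left(-5 - 17\right)\right) \left(132 + 156\right) = \left(40 + 14 \left(-22\right)\right) 288 = \left(40 - 308\right) 288 = \left(-268\right) 288 = -77184$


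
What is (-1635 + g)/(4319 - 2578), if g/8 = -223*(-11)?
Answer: 17989/1741 ≈ 10.333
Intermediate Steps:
g = 19624 (g = 8*(-223*(-11)) = 8*2453 = 19624)
(-1635 + g)/(4319 - 2578) = (-1635 + 19624)/(4319 - 2578) = 17989/1741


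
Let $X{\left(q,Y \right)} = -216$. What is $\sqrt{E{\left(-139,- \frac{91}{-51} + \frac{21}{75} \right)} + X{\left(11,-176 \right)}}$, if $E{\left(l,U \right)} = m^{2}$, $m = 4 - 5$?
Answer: $i \sqrt{215} \approx 14.663 i$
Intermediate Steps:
$m = -1$ ($m = 4 - 5 = -1$)
$E{\left(l,U \right)} = 1$ ($E{\left(l,U \right)} = \left(-1\right)^{2} = 1$)
$\sqrt{E{\left(-139,- \frac{91}{-51} + \frac{21}{75} \right)} + X{\left(11,-176 \right)}} = \sqrt{1 - 216} = \sqrt{-215} = i \sqrt{215}$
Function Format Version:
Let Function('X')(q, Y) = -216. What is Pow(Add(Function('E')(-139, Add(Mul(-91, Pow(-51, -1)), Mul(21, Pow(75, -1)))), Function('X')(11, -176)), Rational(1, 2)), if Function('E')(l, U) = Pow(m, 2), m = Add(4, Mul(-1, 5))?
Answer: Mul(I, Pow(215, Rational(1, 2))) ≈ Mul(14.663, I)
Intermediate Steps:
m = -1 (m = Add(4, -5) = -1)
Function('E')(l, U) = 1 (Function('E')(l, U) = Pow(-1, 2) = 1)
Pow(Add(Function('E')(-139, Add(Mul(-91, Pow(-51, -1)), Mul(21, Pow(75, -1)))), Function('X')(11, -176)), Rational(1, 2)) = Pow(Add(1, -216), Rational(1, 2)) = Pow(-215, Rational(1, 2)) = Mul(I, Pow(215, Rational(1, 2)))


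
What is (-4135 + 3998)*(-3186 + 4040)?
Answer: -116998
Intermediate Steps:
(-4135 + 3998)*(-3186 + 4040) = -137*854 = -116998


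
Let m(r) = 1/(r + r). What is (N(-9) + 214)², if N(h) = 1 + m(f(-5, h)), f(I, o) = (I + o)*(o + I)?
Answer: 7103286961/153664 ≈ 46226.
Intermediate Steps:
f(I, o) = (I + o)² (f(I, o) = (I + o)*(I + o) = (I + o)²)
m(r) = 1/(2*r)
N(h) = 1 + 1/(2*(-5 + h)²) (N(h) = 1 + 1/(2*((-5 + h)²)) = 1 + 1/(2*(-5 + h)²))
(N(-9) + 214)² = ((1 + 1/(2*(-5 - 9)²)) + 214)² = ((1 + (½)/(-14)²) + 214)² = ((1 + (½)*(1/196)) + 214)² = ((1 + 1/392) + 214)² = (393/392 + 214)² = (84281/392)² = 7103286961/153664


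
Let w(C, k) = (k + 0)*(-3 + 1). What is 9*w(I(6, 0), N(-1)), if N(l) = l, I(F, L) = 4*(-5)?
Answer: 18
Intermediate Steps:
I(F, L) = -20
w(C, k) = -2*k (w(C, k) = k*(-2) = -2*k)
9*w(I(6, 0), N(-1)) = 9*(-2*(-1)) = 9*2 = 18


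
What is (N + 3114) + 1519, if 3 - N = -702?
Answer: 5338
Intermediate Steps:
N = 705 (N = 3 - 1*(-702) = 3 + 702 = 705)
(N + 3114) + 1519 = (705 + 3114) + 1519 = 3819 + 1519 = 5338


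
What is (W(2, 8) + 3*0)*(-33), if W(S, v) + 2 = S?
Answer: 0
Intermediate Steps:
W(S, v) = -2 + S
(W(2, 8) + 3*0)*(-33) = ((-2 + 2) + 3*0)*(-33) = (0 + 0)*(-33) = 0*(-33) = 0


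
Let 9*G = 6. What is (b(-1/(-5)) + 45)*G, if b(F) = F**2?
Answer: 2252/75 ≈ 30.027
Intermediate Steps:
G = 2/3 (G = (1/9)*6 = 2/3 ≈ 0.66667)
(b(-1/(-5)) + 45)*G = ((-1/(-5))**2 + 45)*(2/3) = ((-1*(-1/5))**2 + 45)*(2/3) = ((1/5)**2 + 45)*(2/3) = (1/25 + 45)*(2/3) = (1126/25)*(2/3) = 2252/75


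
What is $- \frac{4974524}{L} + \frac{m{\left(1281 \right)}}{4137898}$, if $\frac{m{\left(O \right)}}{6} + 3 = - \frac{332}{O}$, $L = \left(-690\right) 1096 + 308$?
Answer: $\frac{1098674102596688}{166955372646209} \approx 6.5806$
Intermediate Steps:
$L = -755932$ ($L = -756240 + 308 = -755932$)
$m{\left(O \right)} = -18 - \frac{1992}{O}$ ($m{\left(O \right)} = -18 + 6 \left(- \frac{332}{O}\right) = -18 - \frac{1992}{O}$)
$- \frac{4974524}{L} + \frac{m{\left(1281 \right)}}{4137898} = - \frac{4974524}{-755932} + \frac{-18 - \frac{1992}{1281}}{4137898} = \left(-4974524\right) \left(- \frac{1}{755932}\right) + \left(-18 - \frac{664}{427}\right) \frac{1}{4137898} = \frac{1243631}{188983} + \left(-18 - \frac{664}{427}\right) \frac{1}{4137898} = \frac{1243631}{188983} - \frac{4175}{883441223} = \frac{1098674102596688}{166955372646209}$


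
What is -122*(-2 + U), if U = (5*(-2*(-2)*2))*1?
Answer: -4636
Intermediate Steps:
U = 40 (U = (5*(4*2))*1 = (5*8)*1 = 40*1 = 40)
-122*(-2 + U) = -122*(-2 + 40) = -122*38 = -4636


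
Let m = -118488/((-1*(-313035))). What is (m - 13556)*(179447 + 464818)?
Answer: -182267763337548/20869 ≈ -8.7339e+9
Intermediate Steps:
m = -39496/104345 (m = -118488/313035 = -118488*1/313035 = -39496/104345 ≈ -0.37851)
(m - 13556)*(179447 + 464818) = (-39496/104345 - 13556)*(179447 + 464818) = -1414540316/104345*644265 = -182267763337548/20869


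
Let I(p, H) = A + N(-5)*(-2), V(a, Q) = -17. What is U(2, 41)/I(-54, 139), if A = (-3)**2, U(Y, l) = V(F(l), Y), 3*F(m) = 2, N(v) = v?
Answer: -17/19 ≈ -0.89474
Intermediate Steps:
F(m) = 2/3 (F(m) = (1/3)*2 = 2/3)
U(Y, l) = -17
A = 9
I(p, H) = 19 (I(p, H) = 9 - 5*(-2) = 9 + 10 = 19)
U(2, 41)/I(-54, 139) = -17/19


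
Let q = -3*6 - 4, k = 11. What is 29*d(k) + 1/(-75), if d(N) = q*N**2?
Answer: -5789851/75 ≈ -77198.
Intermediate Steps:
q = -22 (q = -18 - 4 = -22)
d(N) = -22*N**2
29*d(k) + 1/(-75) = 29*(-22*11**2) + 1/(-75) = 29*(-22*121) - 1/75 = 29*(-2662) - 1/75 = -77198 - 1/75 = -5789851/75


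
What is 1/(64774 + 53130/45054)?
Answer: 7509/486396821 ≈ 1.5438e-5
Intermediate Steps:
1/(64774 + 53130/45054) = 1/(64774 + 53130*(1/45054)) = 1/(64774 + 8855/7509) = 1/(486396821/7509) = 7509/486396821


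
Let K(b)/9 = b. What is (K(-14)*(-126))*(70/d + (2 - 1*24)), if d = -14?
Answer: -428652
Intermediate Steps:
K(b) = 9*b
(K(-14)*(-126))*(70/d + (2 - 1*24)) = ((9*(-14))*(-126))*(70/(-14) + (2 - 1*24)) = (-126*(-126))*(70*(-1/14) + (2 - 24)) = 15876*(-5 - 22) = 15876*(-27) = -428652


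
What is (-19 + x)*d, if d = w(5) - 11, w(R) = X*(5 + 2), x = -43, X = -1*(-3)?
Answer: -620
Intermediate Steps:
X = 3
w(R) = 21 (w(R) = 3*(5 + 2) = 3*7 = 21)
d = 10 (d = 21 - 11 = 10)
(-19 + x)*d = (-19 - 43)*10 = -62*10 = -620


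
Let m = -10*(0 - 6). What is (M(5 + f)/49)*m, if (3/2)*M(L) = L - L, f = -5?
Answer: 0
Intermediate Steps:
M(L) = 0 (M(L) = 2*(L - L)/3 = (⅔)*0 = 0)
m = 60 (m = -10*(-6) = 60)
(M(5 + f)/49)*m = (0/49)*60 = (0*(1/49))*60 = 0*60 = 0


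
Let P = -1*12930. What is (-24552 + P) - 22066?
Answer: -59548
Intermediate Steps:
P = -12930
(-24552 + P) - 22066 = (-24552 - 12930) - 22066 = -37482 - 22066 = -59548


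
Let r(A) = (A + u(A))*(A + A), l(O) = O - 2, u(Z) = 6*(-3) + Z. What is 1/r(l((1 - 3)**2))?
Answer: -1/56 ≈ -0.017857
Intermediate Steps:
u(Z) = -18 + Z
l(O) = -2 + O
r(A) = 2*A*(-18 + 2*A) (r(A) = (A + (-18 + A))*(A + A) = (-18 + 2*A)*(2*A) = 2*A*(-18 + 2*A))
1/r(l((1 - 3)**2)) = 1/(4*(-2 + (1 - 3)**2)*(-9 + (-2 + (1 - 3)**2))) = 1/(4*(-2 + (-2)**2)*(-9 + (-2 + (-2)**2))) = 1/(4*(-2 + 4)*(-9 + (-2 + 4))) = 1/(4*2*(-9 + 2)) = 1/(4*2*(-7)) = 1/(-56) = -1/56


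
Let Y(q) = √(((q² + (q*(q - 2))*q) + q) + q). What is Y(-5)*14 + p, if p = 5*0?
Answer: 56*I*√10 ≈ 177.09*I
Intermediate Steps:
Y(q) = √(q² + 2*q + q²*(-2 + q)) (Y(q) = √(((q² + (q*(-2 + q))*q) + q) + q) = √(((q² + q²*(-2 + q)) + q) + q) = √((q + q² + q²*(-2 + q)) + q) = √(q² + 2*q + q²*(-2 + q)))
p = 0
Y(-5)*14 + p = √(-5*(2 + (-5)² - 1*(-5)))*14 + 0 = √(-5*(2 + 25 + 5))*14 + 0 = √(-5*32)*14 + 0 = √(-160)*14 + 0 = (4*I*√10)*14 + 0 = 56*I*√10 + 0 = 56*I*√10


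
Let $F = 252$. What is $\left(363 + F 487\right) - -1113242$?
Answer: $1236329$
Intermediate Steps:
$\left(363 + F 487\right) - -1113242 = \left(363 + 252 \cdot 487\right) - -1113242 = \left(363 + 122724\right) + 1113242 = 123087 + 1113242 = 1236329$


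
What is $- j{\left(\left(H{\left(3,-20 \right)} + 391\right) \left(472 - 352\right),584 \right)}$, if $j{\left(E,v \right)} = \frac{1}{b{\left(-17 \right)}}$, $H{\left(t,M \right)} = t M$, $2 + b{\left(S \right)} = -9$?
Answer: $\frac{1}{11} \approx 0.090909$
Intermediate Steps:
$b{\left(S \right)} = -11$ ($b{\left(S \right)} = -2 - 9 = -11$)
$H{\left(t,M \right)} = M t$
$j{\left(E,v \right)} = - \frac{1}{11}$ ($j{\left(E,v \right)} = \frac{1}{-11} = - \frac{1}{11}$)
$- j{\left(\left(H{\left(3,-20 \right)} + 391\right) \left(472 - 352\right),584 \right)} = \left(-1\right) \left(- \frac{1}{11}\right) = \frac{1}{11}$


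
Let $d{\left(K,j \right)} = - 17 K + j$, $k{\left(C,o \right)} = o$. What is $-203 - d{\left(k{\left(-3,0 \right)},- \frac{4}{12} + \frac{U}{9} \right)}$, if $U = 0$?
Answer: $- \frac{608}{3} \approx -202.67$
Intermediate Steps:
$d{\left(K,j \right)} = j - 17 K$
$-203 - d{\left(k{\left(-3,0 \right)},- \frac{4}{12} + \frac{U}{9} \right)} = -203 - \left(\left(- \frac{4}{12} + \frac{0}{9}\right) - 0\right) = -203 - \left(\left(\left(-4\right) \frac{1}{12} + 0 \cdot \frac{1}{9}\right) + 0\right) = -203 - \left(\left(- \frac{1}{3} + 0\right) + 0\right) = -203 - \left(- \frac{1}{3} + 0\right) = -203 - - \frac{1}{3} = -203 + \frac{1}{3} = - \frac{608}{3}$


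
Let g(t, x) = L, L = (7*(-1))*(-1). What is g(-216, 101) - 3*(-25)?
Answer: 82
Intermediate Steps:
L = 7 (L = -7*(-1) = 7)
g(t, x) = 7
g(-216, 101) - 3*(-25) = 7 - 3*(-25) = 7 - 1*(-75) = 7 + 75 = 82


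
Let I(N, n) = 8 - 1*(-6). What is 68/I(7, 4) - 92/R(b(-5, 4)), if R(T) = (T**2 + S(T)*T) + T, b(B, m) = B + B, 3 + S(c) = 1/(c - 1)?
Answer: 2724/665 ≈ 4.0962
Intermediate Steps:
S(c) = -3 + 1/(-1 + c) (S(c) = -3 + 1/(c - 1) = -3 + 1/(-1 + c))
I(N, n) = 14 (I(N, n) = 8 + 6 = 14)
b(B, m) = 2*B
R(T) = T + T**2 + T*(4 - 3*T)/(-1 + T) (R(T) = (T**2 + ((4 - 3*T)/(-1 + T))*T) + T = (T**2 + T*(4 - 3*T)/(-1 + T)) + T = T + T**2 + T*(4 - 3*T)/(-1 + T))
68/I(7, 4) - 92/R(b(-5, 4)) = 68/14 - 92*(-(-1 + 2*(-5))/(10*(3 + (2*(-5))**2 - 6*(-5)))) = 68*(1/14) - 92*(-(-1 - 10)/(10*(3 + (-10)**2 - 3*(-10)))) = 34/7 - 92*11/(10*(3 + 100 + 30)) = 34/7 - 92/((-10*(-1/11)*133)) = 34/7 - 92/1330/11 = 34/7 - 92*11/1330 = 34/7 - 506/665 = 2724/665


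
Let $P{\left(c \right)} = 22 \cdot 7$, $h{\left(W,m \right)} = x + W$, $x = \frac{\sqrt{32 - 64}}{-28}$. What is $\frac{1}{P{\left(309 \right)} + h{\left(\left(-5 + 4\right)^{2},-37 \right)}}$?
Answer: $\frac{7595}{1177227} + \frac{7 i \sqrt{2}}{1177227} \approx 0.0064516 + 8.4092 \cdot 10^{-6} i$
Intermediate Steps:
$x = - \frac{i \sqrt{2}}{7}$ ($x = \sqrt{-32} \left(- \frac{1}{28}\right) = 4 i \sqrt{2} \left(- \frac{1}{28}\right) = - \frac{i \sqrt{2}}{7} \approx - 0.20203 i$)
$h{\left(W,m \right)} = W - \frac{i \sqrt{2}}{7}$ ($h{\left(W,m \right)} = - \frac{i \sqrt{2}}{7} + W = W - \frac{i \sqrt{2}}{7}$)
$P{\left(c \right)} = 154$
$\frac{1}{P{\left(309 \right)} + h{\left(\left(-5 + 4\right)^{2},-37 \right)}} = \frac{1}{154 + \left(\left(-5 + 4\right)^{2} - \frac{i \sqrt{2}}{7}\right)} = \frac{1}{154 + \left(\left(-1\right)^{2} - \frac{i \sqrt{2}}{7}\right)} = \frac{1}{154 + \left(1 - \frac{i \sqrt{2}}{7}\right)} = \frac{1}{155 - \frac{i \sqrt{2}}{7}}$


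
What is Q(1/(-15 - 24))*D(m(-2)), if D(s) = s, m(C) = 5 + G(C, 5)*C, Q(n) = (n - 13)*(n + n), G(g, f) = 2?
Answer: 1016/1521 ≈ 0.66798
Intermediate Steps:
Q(n) = 2*n*(-13 + n) (Q(n) = (-13 + n)*(2*n) = 2*n*(-13 + n))
m(C) = 5 + 2*C
Q(1/(-15 - 24))*D(m(-2)) = (2*(-13 + 1/(-15 - 24))/(-15 - 24))*(5 + 2*(-2)) = (2*(-13 + 1/(-39))/(-39))*(5 - 4) = (2*(-1/39)*(-13 - 1/39))*1 = (2*(-1/39)*(-508/39))*1 = (1016/1521)*1 = 1016/1521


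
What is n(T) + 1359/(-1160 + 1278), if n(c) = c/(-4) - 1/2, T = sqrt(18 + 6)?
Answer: 650/59 - sqrt(6)/2 ≈ 9.7922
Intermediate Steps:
T = 2*sqrt(6) (T = sqrt(24) = 2*sqrt(6) ≈ 4.8990)
n(c) = -1/2 - c/4 (n(c) = c*(-1/4) - 1*1/2 = -c/4 - 1/2 = -1/2 - c/4)
n(T) + 1359/(-1160 + 1278) = (-1/2 - sqrt(6)/2) + 1359/(-1160 + 1278) = (-1/2 - sqrt(6)/2) + 1359/118 = 650/59 - sqrt(6)/2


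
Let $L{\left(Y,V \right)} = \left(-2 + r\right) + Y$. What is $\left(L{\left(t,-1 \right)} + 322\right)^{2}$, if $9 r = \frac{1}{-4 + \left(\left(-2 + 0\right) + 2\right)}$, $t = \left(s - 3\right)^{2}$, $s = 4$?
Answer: $\frac{133518025}{1296} \approx 1.0302 \cdot 10^{5}$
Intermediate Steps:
$t = 1$ ($t = \left(4 - 3\right)^{2} = 1^{2} = 1$)
$r = - \frac{1}{36}$ ($r = \frac{1}{9 \left(-4 + \left(\left(-2 + 0\right) + 2\right)\right)} = \frac{1}{9 \left(-4 + \left(-2 + 2\right)\right)} = \frac{1}{9 \left(-4 + 0\right)} = \frac{1}{9 \left(-4\right)} = \frac{1}{9} \left(- \frac{1}{4}\right) = - \frac{1}{36} \approx -0.027778$)
$L{\left(Y,V \right)} = - \frac{73}{36} + Y$ ($L{\left(Y,V \right)} = \left(-2 - \frac{1}{36}\right) + Y = - \frac{73}{36} + Y$)
$\left(L{\left(t,-1 \right)} + 322\right)^{2} = \left(\left(- \frac{73}{36} + 1\right) + 322\right)^{2} = \left(- \frac{37}{36} + 322\right)^{2} = \left(\frac{11555}{36}\right)^{2} = \frac{133518025}{1296}$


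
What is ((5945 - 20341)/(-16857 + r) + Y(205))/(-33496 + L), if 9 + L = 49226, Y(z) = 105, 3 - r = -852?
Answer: 847303/125783721 ≈ 0.0067362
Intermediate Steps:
r = 855 (r = 3 - 1*(-852) = 3 + 852 = 855)
L = 49217 (L = -9 + 49226 = 49217)
((5945 - 20341)/(-16857 + r) + Y(205))/(-33496 + L) = ((5945 - 20341)/(-16857 + 855) + 105)/(-33496 + 49217) = (-14396/(-16002) + 105)/15721 = (-14396*(-1/16002) + 105)*(1/15721) = (7198/8001 + 105)*(1/15721) = (847303/8001)*(1/15721) = 847303/125783721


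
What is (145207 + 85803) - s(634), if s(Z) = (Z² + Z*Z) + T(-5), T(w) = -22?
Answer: -572880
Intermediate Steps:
s(Z) = -22 + 2*Z² (s(Z) = (Z² + Z*Z) - 22 = (Z² + Z²) - 22 = 2*Z² - 22 = -22 + 2*Z²)
(145207 + 85803) - s(634) = (145207 + 85803) - (-22 + 2*634²) = 231010 - (-22 + 2*401956) = 231010 - (-22 + 803912) = 231010 - 1*803890 = 231010 - 803890 = -572880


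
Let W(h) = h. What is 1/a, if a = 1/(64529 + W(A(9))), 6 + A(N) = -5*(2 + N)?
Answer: 64468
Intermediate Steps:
A(N) = -16 - 5*N (A(N) = -6 - 5*(2 + N) = -6 + (-10 - 5*N) = -16 - 5*N)
a = 1/64468 (a = 1/(64529 + (-16 - 5*9)) = 1/(64529 + (-16 - 45)) = 1/(64529 - 61) = 1/64468 ≈ 1.5512e-5)
1/a = 1/(1/64468) = 64468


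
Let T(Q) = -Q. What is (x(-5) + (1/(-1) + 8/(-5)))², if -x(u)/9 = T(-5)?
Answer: 56644/25 ≈ 2265.8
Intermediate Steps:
x(u) = -45 (x(u) = -(-9)*(-5) = -9*5 = -45)
(x(-5) + (1/(-1) + 8/(-5)))² = (-45 + (1/(-1) + 8/(-5)))² = (-45 + (1*(-1) + 8*(-⅕)))² = (-45 + (-1 - 8/5))² = (-45 - 13/5)² = (-238/5)² = 56644/25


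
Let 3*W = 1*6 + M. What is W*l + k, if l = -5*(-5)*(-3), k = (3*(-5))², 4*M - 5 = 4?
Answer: 75/4 ≈ 18.750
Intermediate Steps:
M = 9/4 (M = 5/4 + (¼)*4 = 5/4 + 1 = 9/4 ≈ 2.2500)
k = 225 (k = (-15)² = 225)
W = 11/4 (W = (1*6 + 9/4)/3 = (6 + 9/4)/3 = (⅓)*(33/4) = 11/4 ≈ 2.7500)
l = -75 (l = 25*(-3) = -75)
W*l + k = (11/4)*(-75) + 225 = -825/4 + 225 = 75/4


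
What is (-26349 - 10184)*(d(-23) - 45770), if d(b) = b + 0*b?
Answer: 1672955669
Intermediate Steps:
d(b) = b (d(b) = b + 0 = b)
(-26349 - 10184)*(d(-23) - 45770) = (-26349 - 10184)*(-23 - 45770) = -36533*(-45793) = 1672955669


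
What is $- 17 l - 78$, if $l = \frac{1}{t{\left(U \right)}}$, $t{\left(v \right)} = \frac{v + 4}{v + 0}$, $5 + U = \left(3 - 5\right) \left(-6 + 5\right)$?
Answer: $-27$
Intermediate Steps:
$U = -3$ ($U = -5 + \left(3 - 5\right) \left(-6 + 5\right) = -5 + \left(3 - 5\right) \left(-1\right) = -5 - -2 = -5 + 2 = -3$)
$t{\left(v \right)} = \frac{4 + v}{v}$
$l = -3$ ($l = \frac{1}{\frac{1}{-3} \left(4 - 3\right)} = \frac{1}{\left(- \frac{1}{3}\right) 1} = \frac{1}{- \frac{1}{3}} = -3$)
$- 17 l - 78 = \left(-17\right) \left(-3\right) - 78 = 51 - 78 = -27$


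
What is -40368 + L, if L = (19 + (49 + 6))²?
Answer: -34892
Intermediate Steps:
L = 5476 (L = (19 + 55)² = 74² = 5476)
-40368 + L = -40368 + 5476 = -34892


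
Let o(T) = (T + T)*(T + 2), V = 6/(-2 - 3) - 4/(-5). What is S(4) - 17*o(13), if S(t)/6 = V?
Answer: -33162/5 ≈ -6632.4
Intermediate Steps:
V = -⅖ (V = 6/(-5) - 4*(-⅕) = 6*(-⅕) + ⅘ = -6/5 + ⅘ = -⅖ ≈ -0.40000)
o(T) = 2*T*(2 + T) (o(T) = (2*T)*(2 + T) = 2*T*(2 + T))
S(t) = -12/5 (S(t) = 6*(-⅖) = -12/5)
S(4) - 17*o(13) = -12/5 - 34*13*(2 + 13) = -12/5 - 34*13*15 = -12/5 - 17*390 = -12/5 - 6630 = -33162/5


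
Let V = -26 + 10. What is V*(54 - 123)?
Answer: 1104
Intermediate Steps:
V = -16
V*(54 - 123) = -16*(54 - 123) = -16*(-69) = 1104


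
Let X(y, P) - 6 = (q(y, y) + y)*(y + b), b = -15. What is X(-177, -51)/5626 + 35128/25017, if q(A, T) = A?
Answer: 949067843/70372821 ≈ 13.486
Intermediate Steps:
X(y, P) = 6 + 2*y*(-15 + y) (X(y, P) = 6 + (y + y)*(y - 15) = 6 + (2*y)*(-15 + y) = 6 + 2*y*(-15 + y))
X(-177, -51)/5626 + 35128/25017 = (6 - 30*(-177) + 2*(-177)²)/5626 + 35128/25017 = (6 + 5310 + 2*31329)*(1/5626) + 35128*(1/25017) = (6 + 5310 + 62658)*(1/5626) + 35128/25017 = 67974*(1/5626) + 35128/25017 = 33987/2813 + 35128/25017 = 949067843/70372821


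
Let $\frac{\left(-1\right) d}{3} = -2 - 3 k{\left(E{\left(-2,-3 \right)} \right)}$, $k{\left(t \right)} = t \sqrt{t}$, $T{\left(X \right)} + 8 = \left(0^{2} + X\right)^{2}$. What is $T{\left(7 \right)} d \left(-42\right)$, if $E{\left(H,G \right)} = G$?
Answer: $-10332 + 46494 i \sqrt{3} \approx -10332.0 + 80530.0 i$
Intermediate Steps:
$T{\left(X \right)} = -8 + X^{2}$ ($T{\left(X \right)} = -8 + \left(0^{2} + X\right)^{2} = -8 + \left(0 + X\right)^{2} = -8 + X^{2}$)
$k{\left(t \right)} = t^{\frac{3}{2}}$
$d = 6 - 27 i \sqrt{3}$ ($d = - 3 \left(-2 - 3 \left(-3\right)^{\frac{3}{2}}\right) = - 3 \left(-2 - 3 \left(- 3 i \sqrt{3}\right)\right) = - 3 \left(-2 + 9 i \sqrt{3}\right) = 6 - 27 i \sqrt{3} \approx 6.0 - 46.765 i$)
$T{\left(7 \right)} d \left(-42\right) = \left(-8 + 7^{2}\right) \left(6 - 27 i \sqrt{3}\right) \left(-42\right) = \left(-8 + 49\right) \left(6 - 27 i \sqrt{3}\right) \left(-42\right) = 41 \left(6 - 27 i \sqrt{3}\right) \left(-42\right) = \left(246 - 1107 i \sqrt{3}\right) \left(-42\right) = -10332 + 46494 i \sqrt{3}$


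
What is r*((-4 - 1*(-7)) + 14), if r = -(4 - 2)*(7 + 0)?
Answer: -238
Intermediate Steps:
r = -14 (r = -2*7 = -1*14 = -14)
r*((-4 - 1*(-7)) + 14) = -14*((-4 - 1*(-7)) + 14) = -14*((-4 + 7) + 14) = -14*(3 + 14) = -14*17 = -238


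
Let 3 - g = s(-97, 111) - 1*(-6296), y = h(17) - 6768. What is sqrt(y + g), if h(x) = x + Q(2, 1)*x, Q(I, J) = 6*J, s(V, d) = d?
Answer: I*sqrt(13053) ≈ 114.25*I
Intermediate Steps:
h(x) = 7*x (h(x) = x + (6*1)*x = x + 6*x = 7*x)
y = -6649 (y = 7*17 - 6768 = 119 - 6768 = -6649)
g = -6404 (g = 3 - (111 - 1*(-6296)) = 3 - (111 + 6296) = 3 - 1*6407 = 3 - 6407 = -6404)
sqrt(y + g) = sqrt(-6649 - 6404) = sqrt(-13053) = I*sqrt(13053)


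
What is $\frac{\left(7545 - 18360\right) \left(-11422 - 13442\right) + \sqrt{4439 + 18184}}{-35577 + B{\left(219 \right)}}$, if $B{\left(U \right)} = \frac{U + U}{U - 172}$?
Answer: $- \frac{4212831840}{557227} - \frac{47 \sqrt{22623}}{1671681} \approx -7560.4$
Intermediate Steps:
$B{\left(U \right)} = \frac{2 U}{-172 + U}$
$\frac{\left(7545 - 18360\right) \left(-11422 - 13442\right) + \sqrt{4439 + 18184}}{-35577 + B{\left(219 \right)}} = \frac{\left(7545 - 18360\right) \left(-11422 - 13442\right) + \sqrt{4439 + 18184}}{-35577 + 2 \cdot 219 \frac{1}{-172 + 219}} = \frac{\left(-10815\right) \left(-24864\right) + \sqrt{22623}}{-35577 + 2 \cdot 219 \cdot \frac{1}{47}} = \frac{268904160 + \sqrt{22623}}{-35577 + 2 \cdot 219 \cdot \frac{1}{47}} = \frac{268904160 + \sqrt{22623}}{-35577 + \frac{438}{47}} = \frac{268904160 + \sqrt{22623}}{- \frac{1671681}{47}} = \left(268904160 + \sqrt{22623}\right) \left(- \frac{47}{1671681}\right) = - \frac{4212831840}{557227} - \frac{47 \sqrt{22623}}{1671681}$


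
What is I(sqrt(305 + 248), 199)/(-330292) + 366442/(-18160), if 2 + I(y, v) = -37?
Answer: -15129019103/749762840 ≈ -20.178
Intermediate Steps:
I(y, v) = -39 (I(y, v) = -2 - 37 = -39)
I(sqrt(305 + 248), 199)/(-330292) + 366442/(-18160) = -39/(-330292) + 366442/(-18160) = -39*(-1/330292) + 366442*(-1/18160) = 39/330292 - 183221/9080 = -15129019103/749762840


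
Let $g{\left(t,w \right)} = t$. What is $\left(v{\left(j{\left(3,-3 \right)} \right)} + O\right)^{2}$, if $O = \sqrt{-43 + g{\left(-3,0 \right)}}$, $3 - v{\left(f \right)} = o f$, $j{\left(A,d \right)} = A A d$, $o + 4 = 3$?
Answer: $\left(-24 + i \sqrt{46}\right)^{2} \approx 530.0 - 325.55 i$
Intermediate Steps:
$o = -1$ ($o = -4 + 3 = -1$)
$j{\left(A,d \right)} = d A^{2}$ ($j{\left(A,d \right)} = A^{2} d = d A^{2}$)
$v{\left(f \right)} = 3 + f$ ($v{\left(f \right)} = 3 - - f = 3 + f$)
$O = i \sqrt{46}$ ($O = \sqrt{-43 - 3} = \sqrt{-46} = i \sqrt{46} \approx 6.7823 i$)
$\left(v{\left(j{\left(3,-3 \right)} \right)} + O\right)^{2} = \left(\left(3 - 3 \cdot 3^{2}\right) + i \sqrt{46}\right)^{2} = \left(\left(3 - 27\right) + i \sqrt{46}\right)^{2} = \left(-24 + i \sqrt{46}\right)^{2}$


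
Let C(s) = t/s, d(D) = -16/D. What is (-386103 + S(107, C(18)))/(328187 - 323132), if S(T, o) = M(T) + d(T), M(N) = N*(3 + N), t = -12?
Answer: -40053647/540885 ≈ -74.052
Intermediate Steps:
C(s) = -12/s
S(T, o) = -16/T + T*(3 + T) (S(T, o) = T*(3 + T) - 16/T = -16/T + T*(3 + T))
(-386103 + S(107, C(18)))/(328187 - 323132) = (-386103 + (-16 + 107²*(3 + 107))/107)/(328187 - 323132) = (-386103 + (-16 + 11449*110)/107)/5055 = (-386103 + (-16 + 1259390)/107)*(1/5055) = (-386103 + (1/107)*1259374)*(1/5055) = (-386103 + 1259374/107)*(1/5055) = -40053647/107*1/5055 = -40053647/540885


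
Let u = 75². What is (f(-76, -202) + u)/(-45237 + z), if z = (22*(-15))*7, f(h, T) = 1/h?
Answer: -427499/3613572 ≈ -0.11830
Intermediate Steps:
z = -2310 (z = -330*7 = -2310)
u = 5625
(f(-76, -202) + u)/(-45237 + z) = (1/(-76) + 5625)/(-45237 - 2310) = (-1/76 + 5625)/(-47547) = (427499/76)*(-1/47547) = -427499/3613572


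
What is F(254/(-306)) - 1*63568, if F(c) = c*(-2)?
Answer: -9725650/153 ≈ -63566.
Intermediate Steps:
F(c) = -2*c
F(254/(-306)) - 1*63568 = -508/(-306) - 1*63568 = -508*(-1)/306 - 63568 = -2*(-127/153) - 63568 = 254/153 - 63568 = -9725650/153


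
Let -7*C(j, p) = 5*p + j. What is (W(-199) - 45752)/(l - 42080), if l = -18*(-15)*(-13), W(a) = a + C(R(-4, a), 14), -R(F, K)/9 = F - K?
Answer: 159986/159565 ≈ 1.0026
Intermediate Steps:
R(F, K) = -9*F + 9*K (R(F, K) = -9*(F - K) = -9*F + 9*K)
C(j, p) = -5*p/7 - j/7 (C(j, p) = -(5*p + j)/7 = -(j + 5*p)/7 = -5*p/7 - j/7)
W(a) = -106/7 - 2*a/7 (W(a) = a + (-5/7*14 - (-9*(-4) + 9*a)/7) = a + (-10 - (36 + 9*a)/7) = a + (-10 + (-36/7 - 9*a/7)) = a + (-106/7 - 9*a/7) = -106/7 - 2*a/7)
l = -3510 (l = 270*(-13) = -3510)
(W(-199) - 45752)/(l - 42080) = ((-106/7 - 2/7*(-199)) - 45752)/(-3510 - 42080) = ((-106/7 + 398/7) - 45752)/(-45590) = (292/7 - 45752)*(-1/45590) = -319972/7*(-1/45590) = 159986/159565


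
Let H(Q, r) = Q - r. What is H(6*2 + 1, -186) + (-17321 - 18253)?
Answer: -35375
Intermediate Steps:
H(6*2 + 1, -186) + (-17321 - 18253) = ((6*2 + 1) - 1*(-186)) + (-17321 - 18253) = ((12 + 1) + 186) - 35574 = (13 + 186) - 35574 = 199 - 35574 = -35375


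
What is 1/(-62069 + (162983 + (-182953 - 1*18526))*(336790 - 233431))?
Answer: -1/3978970133 ≈ -2.5132e-10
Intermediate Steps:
1/(-62069 + (162983 + (-182953 - 1*18526))*(336790 - 233431)) = 1/(-62069 + (162983 + (-182953 - 18526))*103359) = 1/(-62069 + (162983 - 201479)*103359) = 1/(-62069 - 38496*103359) = 1/(-62069 - 3978908064) = 1/(-3978970133) = -1/3978970133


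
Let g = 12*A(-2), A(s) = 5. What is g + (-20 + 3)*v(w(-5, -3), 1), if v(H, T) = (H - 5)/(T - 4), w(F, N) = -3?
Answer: 44/3 ≈ 14.667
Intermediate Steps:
v(H, T) = (-5 + H)/(-4 + T)
g = 60 (g = 12*5 = 60)
g + (-20 + 3)*v(w(-5, -3), 1) = 60 + (-20 + 3)*((-5 - 3)/(-4 + 1)) = 60 - 17*(-8)/(-3) = 60 - (-17)*(-8)/3 = 60 - 17*8/3 = 60 - 136/3 = 44/3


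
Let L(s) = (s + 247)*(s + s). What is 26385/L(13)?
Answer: 5277/1352 ≈ 3.9031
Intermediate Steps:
L(s) = 2*s*(247 + s) (L(s) = (247 + s)*(2*s) = 2*s*(247 + s))
26385/L(13) = 26385/((2*13*(247 + 13))) = 26385/((2*13*260)) = 26385/6760 = 26385*(1/6760) = 5277/1352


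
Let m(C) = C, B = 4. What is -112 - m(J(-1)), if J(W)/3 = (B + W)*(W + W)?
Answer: -94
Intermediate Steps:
J(W) = 6*W*(4 + W) (J(W) = 3*((4 + W)*(W + W)) = 3*((4 + W)*(2*W)) = 3*(2*W*(4 + W)) = 6*W*(4 + W))
-112 - m(J(-1)) = -112 - 6*(-1)*(4 - 1) = -112 - 6*(-1)*3 = -112 - 1*(-18) = -112 + 18 = -94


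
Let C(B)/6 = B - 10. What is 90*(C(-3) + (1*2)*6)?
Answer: -5940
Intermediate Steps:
C(B) = -60 + 6*B (C(B) = 6*(B - 10) = 6*(-10 + B) = -60 + 6*B)
90*(C(-3) + (1*2)*6) = 90*((-60 + 6*(-3)) + (1*2)*6) = 90*((-60 - 18) + 2*6) = 90*(-78 + 12) = 90*(-66) = -5940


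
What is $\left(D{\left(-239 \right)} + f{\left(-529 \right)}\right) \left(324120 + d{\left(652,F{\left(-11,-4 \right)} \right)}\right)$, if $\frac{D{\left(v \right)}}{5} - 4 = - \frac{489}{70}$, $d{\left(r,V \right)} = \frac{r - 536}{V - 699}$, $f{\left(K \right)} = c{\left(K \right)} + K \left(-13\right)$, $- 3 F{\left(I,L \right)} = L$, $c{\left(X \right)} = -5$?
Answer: $\frac{32562035784594}{14651} \approx 2.2225 \cdot 10^{9}$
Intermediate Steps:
$F{\left(I,L \right)} = - \frac{L}{3}$
$f{\left(K \right)} = -5 - 13 K$ ($f{\left(K \right)} = -5 + K \left(-13\right) = -5 - 13 K$)
$d{\left(r,V \right)} = \frac{-536 + r}{-699 + V}$
$D{\left(v \right)} = - \frac{209}{14}$ ($D{\left(v \right)} = 20 + 5 \left(- \frac{489}{70}\right) = 20 - \frac{489}{14} = - \frac{209}{14}$)
$\left(D{\left(-239 \right)} + f{\left(-529 \right)}\right) \left(324120 + d{\left(652,F{\left(-11,-4 \right)} \right)}\right) = \left(- \frac{209}{14} - -6872\right) \left(324120 + \frac{-536 + 652}{-699 - - \frac{4}{3}}\right) = \left(- \frac{209}{14} + \left(-5 + 6877\right)\right) \left(324120 + \frac{1}{-699 + \frac{4}{3}} \cdot 116\right) = \left(- \frac{209}{14} + 6872\right) \left(324120 + \frac{1}{- \frac{2093}{3}} \cdot 116\right) = \frac{95999 \left(324120 - \frac{348}{2093}\right)}{14} = \frac{95999}{14} \cdot \frac{678382812}{2093} = \frac{32562035784594}{14651}$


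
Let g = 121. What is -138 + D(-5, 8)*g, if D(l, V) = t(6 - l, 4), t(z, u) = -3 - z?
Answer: -1832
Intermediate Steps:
D(l, V) = -9 + l (D(l, V) = -3 - (6 - l) = -3 + (-6 + l) = -9 + l)
-138 + D(-5, 8)*g = -138 + (-9 - 5)*121 = -138 - 14*121 = -138 - 1694 = -1832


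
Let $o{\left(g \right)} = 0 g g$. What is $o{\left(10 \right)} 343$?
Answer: $0$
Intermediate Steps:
$o{\left(g \right)} = 0$ ($o{\left(g \right)} = 0 g = 0$)
$o{\left(10 \right)} 343 = 0 \cdot 343 = 0$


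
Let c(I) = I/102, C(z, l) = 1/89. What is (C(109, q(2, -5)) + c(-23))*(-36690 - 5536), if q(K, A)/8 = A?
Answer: 41064785/4539 ≈ 9047.1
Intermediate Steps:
q(K, A) = 8*A
C(z, l) = 1/89
c(I) = I/102 (c(I) = I*(1/102) = I/102)
(C(109, q(2, -5)) + c(-23))*(-36690 - 5536) = (1/89 + (1/102)*(-23))*(-36690 - 5536) = (1/89 - 23/102)*(-42226) = -1945/9078*(-42226) = 41064785/4539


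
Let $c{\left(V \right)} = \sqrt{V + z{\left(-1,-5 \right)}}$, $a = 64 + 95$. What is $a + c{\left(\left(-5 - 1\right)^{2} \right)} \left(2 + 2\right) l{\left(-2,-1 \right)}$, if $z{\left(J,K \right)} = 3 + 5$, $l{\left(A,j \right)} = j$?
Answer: $159 - 8 \sqrt{11} \approx 132.47$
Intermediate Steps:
$z{\left(J,K \right)} = 8$
$a = 159$
$c{\left(V \right)} = \sqrt{8 + V}$ ($c{\left(V \right)} = \sqrt{V + 8} = \sqrt{8 + V}$)
$a + c{\left(\left(-5 - 1\right)^{2} \right)} \left(2 + 2\right) l{\left(-2,-1 \right)} = 159 + \sqrt{8 + \left(-5 - 1\right)^{2}} \left(2 + 2\right) \left(-1\right) = 159 + \sqrt{8 + \left(-6\right)^{2}} \cdot 4 \left(-1\right) = 159 + \sqrt{8 + 36} \left(-4\right) = 159 + \sqrt{44} \left(-4\right) = 159 + 2 \sqrt{11} \left(-4\right) = 159 - 8 \sqrt{11}$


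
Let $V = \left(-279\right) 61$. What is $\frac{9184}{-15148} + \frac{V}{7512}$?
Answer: $- \frac{3890405}{1354664} \approx -2.8719$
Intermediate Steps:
$V = -17019$
$\frac{9184}{-15148} + \frac{V}{7512} = \frac{9184}{-15148} - \frac{17019}{7512} = 9184 \left(- \frac{1}{15148}\right) - \frac{5673}{2504} = - \frac{328}{541} - \frac{5673}{2504} = - \frac{3890405}{1354664}$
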